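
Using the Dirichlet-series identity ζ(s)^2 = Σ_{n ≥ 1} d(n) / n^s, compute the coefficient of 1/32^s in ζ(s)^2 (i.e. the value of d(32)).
d(32) = 6

ζ(s)^2 = (Σ 1/m^s)(Σ 1/k^s). The coefficient of 1/n^s in the product is the number of ordered pairs (m, k) with mk = n, which equals d(n). For n = 32, divisors are [1, 2, 4, 8, 16, 32], so d(32) = 6.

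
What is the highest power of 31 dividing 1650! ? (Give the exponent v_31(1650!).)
v_31(1650!) = 54

Legendre's formula: v_p(n!) = Σ_{k ≥ 1} ⌊n / p^k⌋. For p = 31, n = 1650, the terms are:
  ⌊1650/31^1⌋ = ⌊1650/31⌋ = 53
  ⌊1650/31^2⌋ = ⌊1650/961⌋ = 1
(the next term ⌊1650/31^3⌋ = 0, terminating the sum). Summing: v_31(1650!) = 53 + 1 = 54.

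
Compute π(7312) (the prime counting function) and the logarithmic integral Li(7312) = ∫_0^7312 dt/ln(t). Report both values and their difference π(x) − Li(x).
π(7312) = 932;  Li(7312) ≈ 949.48;  π(x) − Li(x) ≈ -17.48.

Direct count of primes ≤ 7312 gives π(7312) = 932. Numerical evaluation of the logarithmic integral gives Li(7312) ≈ 949.48. The difference π(x) − Li(x) ≈ -17.48 is typically negative for small/moderate x (Li(x) overestimates), though Littlewood's theorem shows this sign changes infinitely often.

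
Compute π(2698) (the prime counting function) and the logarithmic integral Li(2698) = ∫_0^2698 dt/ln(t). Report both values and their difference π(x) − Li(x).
π(2698) = 392;  Li(2698) ≈ 404.79;  π(x) − Li(x) ≈ -12.79.

Direct count of primes ≤ 2698 gives π(2698) = 392. Numerical evaluation of the logarithmic integral gives Li(2698) ≈ 404.79. The difference π(x) − Li(x) ≈ -12.79 is typically negative for small/moderate x (Li(x) overestimates), though Littlewood's theorem shows this sign changes infinitely often.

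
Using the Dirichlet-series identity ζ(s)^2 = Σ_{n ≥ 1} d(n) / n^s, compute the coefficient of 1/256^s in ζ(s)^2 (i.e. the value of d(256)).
d(256) = 9

ζ(s)^2 = (Σ 1/m^s)(Σ 1/k^s). The coefficient of 1/n^s in the product is the number of ordered pairs (m, k) with mk = n, which equals d(n). For n = 256, divisors are [1, 2, 4, 8, 16, 32, 64, 128, 256], so d(256) = 9.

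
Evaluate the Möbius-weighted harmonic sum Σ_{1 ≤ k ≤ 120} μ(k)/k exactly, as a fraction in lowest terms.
Σ μ(k)/k = -57036343158881297864991132838495688289960443/6322010928083521557629041258308732498654937398

Values of μ(k) for 1 ≤ k ≤ 120: μ(1) = 1, μ(2) = -1, μ(3) = -1, μ(5) = -1, μ(6) = 1, μ(7) = -1, μ(10) = 1, μ(11) = -1, μ(13) = -1, μ(14) = 1, μ(15) = 1, μ(17) = -1, μ(19) = -1, μ(21) = 1, μ(22) = 1, μ(23) = -1, μ(26) = 1, μ(29) = -1, μ(30) = -1, μ(31) = -1, μ(33) = 1, μ(34) = 1, μ(35) = 1, μ(37) = -1, μ(38) = 1, μ(39) = 1, μ(41) = -1, μ(42) = -1, μ(43) = -1, μ(46) = 1, μ(47) = -1, μ(51) = 1, μ(53) = -1, μ(55) = 1, μ(57) = 1, μ(58) = 1, μ(59) = -1, μ(61) = -1, μ(62) = 1, μ(65) = 1, μ(66) = -1, μ(67) = -1, μ(69) = 1, μ(70) = -1, μ(71) = -1, μ(73) = -1, μ(74) = 1, μ(77) = 1, μ(78) = -1, μ(79) = -1, μ(82) = 1, μ(83) = -1, μ(85) = 1, μ(86) = 1, μ(87) = 1, μ(89) = -1, μ(91) = 1, μ(93) = 1, μ(94) = 1, μ(95) = 1, μ(97) = -1, μ(101) = -1, μ(102) = -1, μ(103) = -1, μ(105) = -1, μ(106) = 1, μ(107) = -1, μ(109) = -1, μ(110) = -1, μ(111) = 1, μ(113) = -1, μ(114) = -1, μ(115) = 1, μ(118) = 1, μ(119) = 1, with μ = 0 on non-squarefree integers. Summing μ(k)/k for k where μ(k) ≠ 0 gives -57036343158881297864991132838495688289960443/6322010928083521557629041258308732498654937398 ≈ -0.0090. (PNT ⟺ this sum → 0 as n → ∞.)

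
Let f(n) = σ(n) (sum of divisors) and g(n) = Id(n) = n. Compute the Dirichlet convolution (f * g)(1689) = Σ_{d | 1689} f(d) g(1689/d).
(σ * Id)(1689) = 7889

Divisors of 1689: [1, 3, 563, 1689]. For each d | 1689:
  d = 1: σ(1) · Id(1689/1) = 1 · 1689 = 1689
  d = 3: σ(3) · Id(1689/3) = 4 · 563 = 2252
  d = 563: σ(563) · Id(1689/563) = 564 · 3 = 1692
  d = 1689: σ(1689) · Id(1689/1689) = 2256 · 1 = 2256
Summing: (σ * Id)(1689) = 1689 + 2252 + 1692 + 2256 = 7889.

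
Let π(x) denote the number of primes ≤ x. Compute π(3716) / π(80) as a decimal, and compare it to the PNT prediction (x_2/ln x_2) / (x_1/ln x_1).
π(3716)/π(80) = 518/22 ≈ 23.5455;  PNT prediction ≈ 24.7610.

π(80) = 22 and π(3716) = 518, so π(3716)/π(80) ≈ 23.5455. The PNT-predicted ratio is (3716/ln(3716)) / (80/ln(80)) ≈ 24.7610. The two agree to within a few percent, as expected.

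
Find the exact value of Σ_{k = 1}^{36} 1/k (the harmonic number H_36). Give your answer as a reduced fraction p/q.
H_36 = 54801925434709/13127595717600

Direct summation: H_36 = 1 + 1/2 + ... + 1/36. The least common denominator is lcm(1, ..., 36) = 144403552893600; over this denominator the numerator is 144403552893600 + 72201776446800 + 48134517631200 + 36100888223400 + 28880710578720 + 24067258815600 + 20629078984800 + 18050444111700 + 16044839210400 + 14440355289360 + 13127595717600 + 12033629407800 + 11107965607200 + 10314539492400 + 9626903526240 + 9025222055850 + 8494326640800 + 8022419605200 + 7600186994400 + 7220177644680 + 6876359661600 + 6563797858800 + 6278415343200 + 6016814703900 + 5776142115744 + 5553982803600 + 5348279736800 + 5157269746200 + 4979432858400 + 4813451763120 + 4658179125600 + 4512611027925 + 4375865239200 + 4247163320400 + 4125815796960 + 4011209802600 = 602821179781799, so H_36 = 602821179781799/144403552893600; reducing by gcd(602821179781799, 144403552893600) = 11 gives 54801925434709/13127595717600 ≈ 4.17456. (The PNT-adjacent estimate ln(36) + γ ≈ 4.16073 matches within O(1/n).)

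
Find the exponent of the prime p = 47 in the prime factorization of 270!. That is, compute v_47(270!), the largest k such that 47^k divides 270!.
v_47(270!) = 5

Legendre's formula: v_p(n!) = Σ_{k ≥ 1} ⌊n / p^k⌋. For p = 47, n = 270, the terms are:
  ⌊270/47^1⌋ = ⌊270/47⌋ = 5
(the next term ⌊270/47^2⌋ = 0, terminating the sum). Summing: v_47(270!) = 5 = 5.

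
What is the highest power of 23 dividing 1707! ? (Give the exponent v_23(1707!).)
v_23(1707!) = 77

Legendre's formula: v_p(n!) = Σ_{k ≥ 1} ⌊n / p^k⌋. For p = 23, n = 1707, the terms are:
  ⌊1707/23^1⌋ = ⌊1707/23⌋ = 74
  ⌊1707/23^2⌋ = ⌊1707/529⌋ = 3
(the next term ⌊1707/23^3⌋ = 0, terminating the sum). Summing: v_23(1707!) = 74 + 3 = 77.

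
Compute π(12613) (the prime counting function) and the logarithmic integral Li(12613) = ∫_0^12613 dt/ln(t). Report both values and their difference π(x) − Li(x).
π(12613) = 1507;  Li(12613) ≈ 1526.19;  π(x) − Li(x) ≈ -19.19.

Direct count of primes ≤ 12613 gives π(12613) = 1507. Numerical evaluation of the logarithmic integral gives Li(12613) ≈ 1526.19. The difference π(x) − Li(x) ≈ -19.19 is typically negative for small/moderate x (Li(x) overestimates), though Littlewood's theorem shows this sign changes infinitely often.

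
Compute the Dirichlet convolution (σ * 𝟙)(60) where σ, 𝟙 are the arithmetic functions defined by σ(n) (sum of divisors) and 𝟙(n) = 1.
(σ * 𝟙)(60) = 385

Divisors of 60: [1, 2, 3, 4, 5, 6, 10, 12, 15, 20, 30, 60]. For each d | 60:
  d = 1: σ(1) · 𝟙(60/1) = 1 · 1 = 1
  d = 2: σ(2) · 𝟙(60/2) = 3 · 1 = 3
  d = 3: σ(3) · 𝟙(60/3) = 4 · 1 = 4
  d = 4: σ(4) · 𝟙(60/4) = 7 · 1 = 7
  d = 5: σ(5) · 𝟙(60/5) = 6 · 1 = 6
  d = 6: σ(6) · 𝟙(60/6) = 12 · 1 = 12
  d = 10: σ(10) · 𝟙(60/10) = 18 · 1 = 18
  d = 12: σ(12) · 𝟙(60/12) = 28 · 1 = 28
  d = 15: σ(15) · 𝟙(60/15) = 24 · 1 = 24
  d = 20: σ(20) · 𝟙(60/20) = 42 · 1 = 42
  d = 30: σ(30) · 𝟙(60/30) = 72 · 1 = 72
  d = 60: σ(60) · 𝟙(60/60) = 168 · 1 = 168
Summing: (σ * 𝟙)(60) = 1 + 3 + 4 + 7 + 6 + 12 + 18 + 28 + 24 + 42 + 72 + 168 = 385.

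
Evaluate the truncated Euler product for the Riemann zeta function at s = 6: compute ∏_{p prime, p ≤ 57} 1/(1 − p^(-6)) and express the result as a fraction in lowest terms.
∏ = 16399916697843255011967930971578711261087839227653922144798329822985430357794635/16120340632419383592544649060829667066167081196619966516987203957241678930116608

The primes p ≤ 57 are [2, 3, 5, 7, 11, 13, 17, 19, 23, 29, 31, 37, 41, 43, 47, 53]. For each prime, (1 − 1/p^6)^(-1) = p^6 / (p^6 − 1). The product is (1 − 1/2^6)^(-1), (1 − 1/3^6)^(-1), (1 − 1/5^6)^(-1), (1 − 1/7^6)^(-1), (1 − 1/11^6)^(-1), (1 − 1/13^6)^(-1), (1 − 1/17^6)^(-1), (1 − 1/19^6)^(-1), (1 − 1/23^6)^(-1), (1 − 1/29^6)^(-1), (1 − 1/31^6)^(-1), (1 − 1/37^6)^(-1), (1 − 1/41^6)^(-1), (1 − 1/43^6)^(-1), (1 − 1/47^6)^(-1), (1 − 1/53^6)^(-1) = ∏ p^6 / (p^6 − 1) = 16399916697843255011967930971578711261087839227653922144798329822985430357794635/16120340632419383592544649060829667066167081196619966516987203957241678930116608.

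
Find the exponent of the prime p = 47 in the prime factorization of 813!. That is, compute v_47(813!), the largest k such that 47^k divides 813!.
v_47(813!) = 17

Legendre's formula: v_p(n!) = Σ_{k ≥ 1} ⌊n / p^k⌋. For p = 47, n = 813, the terms are:
  ⌊813/47^1⌋ = ⌊813/47⌋ = 17
(the next term ⌊813/47^2⌋ = 0, terminating the sum). Summing: v_47(813!) = 17 = 17.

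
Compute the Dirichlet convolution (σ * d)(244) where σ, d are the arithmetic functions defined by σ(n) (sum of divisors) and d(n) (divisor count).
(σ * d)(244) = 1024

Divisors of 244: [1, 2, 4, 61, 122, 244]. For each d | 244:
  d = 1: σ(1) · d(244/1) = 1 · 6 = 6
  d = 2: σ(2) · d(244/2) = 3 · 4 = 12
  d = 4: σ(4) · d(244/4) = 7 · 2 = 14
  d = 61: σ(61) · d(244/61) = 62 · 3 = 186
  d = 122: σ(122) · d(244/122) = 186 · 2 = 372
  d = 244: σ(244) · d(244/244) = 434 · 1 = 434
Summing: (σ * d)(244) = 6 + 12 + 14 + 186 + 372 + 434 = 1024.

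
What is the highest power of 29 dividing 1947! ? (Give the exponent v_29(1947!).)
v_29(1947!) = 69

Legendre's formula: v_p(n!) = Σ_{k ≥ 1} ⌊n / p^k⌋. For p = 29, n = 1947, the terms are:
  ⌊1947/29^1⌋ = ⌊1947/29⌋ = 67
  ⌊1947/29^2⌋ = ⌊1947/841⌋ = 2
(the next term ⌊1947/29^3⌋ = 0, terminating the sum). Summing: v_29(1947!) = 67 + 2 = 69.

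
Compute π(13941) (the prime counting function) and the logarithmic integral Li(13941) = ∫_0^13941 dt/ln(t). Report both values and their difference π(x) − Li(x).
π(13941) = 1648;  Li(13941) ≈ 1666.08;  π(x) − Li(x) ≈ -18.08.

Direct count of primes ≤ 13941 gives π(13941) = 1648. Numerical evaluation of the logarithmic integral gives Li(13941) ≈ 1666.08. The difference π(x) − Li(x) ≈ -18.08 is typically negative for small/moderate x (Li(x) overestimates), though Littlewood's theorem shows this sign changes infinitely often.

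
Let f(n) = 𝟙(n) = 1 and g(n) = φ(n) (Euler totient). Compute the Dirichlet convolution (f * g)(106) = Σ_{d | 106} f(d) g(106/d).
(𝟙 * φ)(106) = 106

Divisors of 106: [1, 2, 53, 106]. For each d | 106:
  d = 1: 𝟙(1) · φ(106/1) = 1 · 52 = 52
  d = 2: 𝟙(2) · φ(106/2) = 1 · 52 = 52
  d = 53: 𝟙(53) · φ(106/53) = 1 · 1 = 1
  d = 106: 𝟙(106) · φ(106/106) = 1 · 1 = 1
Summing: (𝟙 * φ)(106) = 52 + 52 + 1 + 1 = 106.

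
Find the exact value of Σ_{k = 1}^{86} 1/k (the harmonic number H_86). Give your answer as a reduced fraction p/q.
H_86 = 3698356445237207772956045432953649519/734184632222154704090370027645633600

Direct summation: H_86 = 1 + 1/2 + ... + 1/86. The least common denominator is lcm(1, ..., 86) = 8076030954443701744994070304101969600; over this denominator the numerator is 8076030954443701744994070304101969600 + 4038015477221850872497035152050984800 + 2692010318147900581664690101367323200 + 2019007738610925436248517576025492400 + 1615206190888740348998814060820393920 + 1346005159073950290832345050683661600 + 1153718707777671677856295757728852800 + 1009503869305462718124258788012746200 + 897336772715966860554896700455774400 + 807603095444370174499407030410196960 + 734184632222154704090370027645633600 + 673002579536975145416172525341830800 + 621233150341823211153390023392459200 + 576859353888835838928147878864426400 + 538402063629580116332938020273464640 + 504751934652731359062129394006373100 + 475060644379041279117298253182468800 + 448668386357983430277448350227887200 + 425054260760194828683898437057998400 + 403801547722185087249703515205098480 + 384572902592557225952098585909617600 + 367092316111077352045185013822816800 + 351131780627987032391046534960955200 + 336501289768487572708086262670915400 + 323041238177748069799762812164078784 + 310616575170911605576695011696229600 + 299112257571988953518298900151924800 + 288429676944417919464073939432213200 + 278483826015300060172209320831102400 + 269201031814790058166469010136732320 + 260517127562700056290131300132321600 + 252375967326365679531064697003186550 + 244728210740718234696790009215211200 + 237530322189520639558649126591234400 + 230743741555534335571259151545770560 + 224334193178991715138724175113943600 + 218271106876856803918758656867620800 + 212527130380097414341949218528999200 + 207077716780607737051130007797486400 + 201900773861092543624851757602549240 + 196976364742529310853513909856145600 + 192286451296278612976049292954808800 + 187814673359155854534745821025627200 + 183546158055538676022592506911408400 + 179467354543193372110979340091154880 + 175565890313993516195523267480477600 + 171830445839227696702001495831956800 + 168250644884243786354043131335457700 + 164816958253953096836613679675550400 + 161520619088874034899881406082039392 + 158353548126347093039099417727489600 + 155308287585455802788347505848114800 + 152377942536673617830076798190603200 + 149556128785994476759149450075962400 + 146836926444430940818074005529126720 + 144214838472208959732036969716106600 + 141684753586731609561299479019332800 + 139241913007650030086104660415551200 + 136881880583791554999899496679694400 + 134600515907395029083234505068366160 + 132393950072847569590066726296753600 + 130258563781350028145065650066160800 + 128190967530852408650699528636539200 + 126187983663182839765532348501593275 + 124246630068364642230678004678491840 + 122364105370359117348395004607605600 + 120537775439458234999911497076148800 + 118765161094760319779324563295617200 + 117043926875995677463682178320318400 + 115371870777767167785629575772885280 + 113746914851319742887240426818337600 + 112167096589495857569362087556971800 + 110630561019776736232795483617835200 + 109135553438428401959379328433810400 + 107680412725916023266587604054692928 + 106263565190048707170974609264499600 + 104883518888879243441481432520804800 + 103538858390303868525565003898743200 + 102228239929667110696127472203822400 + 100950386930546271812425878801274620 + 99704085857329651172766300050641600 + 98488182371264655426756954928072800 + 97301577764381948734868316916891200 + 96143225648139306488024646477404400 + 95012128875808255823459650636493760 + 93907336679577927267372910512813600 = 40681920897609285502516499762490144709, so H_86 = 40681920897609285502516499762490144709/8076030954443701744994070304101969600; reducing by gcd(40681920897609285502516499762490144709, 8076030954443701744994070304101969600) = 11 gives 3698356445237207772956045432953649519/734184632222154704090370027645633600 ≈ 5.03737. (The PNT-adjacent estimate ln(86) + γ ≈ 5.03156 matches within O(1/n).)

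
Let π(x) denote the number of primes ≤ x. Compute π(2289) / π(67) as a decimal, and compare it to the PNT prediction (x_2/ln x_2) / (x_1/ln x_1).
π(2289)/π(67) = 340/19 ≈ 17.8947;  PNT prediction ≈ 18.5693.

π(67) = 19 and π(2289) = 340, so π(2289)/π(67) ≈ 17.8947. The PNT-predicted ratio is (2289/ln(2289)) / (67/ln(67)) ≈ 18.5693. The two agree to within a few percent, as expected.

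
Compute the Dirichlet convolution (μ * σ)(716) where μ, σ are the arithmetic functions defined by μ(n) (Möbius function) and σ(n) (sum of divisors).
(μ * σ)(716) = 716

Divisors of 716: [1, 2, 4, 179, 358, 716]. For each d | 716:
  d = 1: μ(1) · σ(716/1) = 1 · 1260 = 1260
  d = 2: μ(2) · σ(716/2) = -1 · 540 = -540
  d = 4: μ(4) · σ(716/4) = 0 · 180 = 0
  d = 179: μ(179) · σ(716/179) = -1 · 7 = -7
  d = 358: μ(358) · σ(716/358) = 1 · 3 = 3
  d = 716: μ(716) · σ(716/716) = 0 · 1 = 0
Summing: (μ * σ)(716) = 1260 + -540 + 0 + -7 + 3 + 0 = 716.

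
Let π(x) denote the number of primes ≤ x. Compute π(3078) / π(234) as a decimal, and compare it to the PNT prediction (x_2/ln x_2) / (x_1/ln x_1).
π(3078)/π(234) = 439/51 ≈ 8.6078;  PNT prediction ≈ 8.9340.

π(234) = 51 and π(3078) = 439, so π(3078)/π(234) ≈ 8.6078. The PNT-predicted ratio is (3078/ln(3078)) / (234/ln(234)) ≈ 8.9340. The two agree to within a few percent, as expected.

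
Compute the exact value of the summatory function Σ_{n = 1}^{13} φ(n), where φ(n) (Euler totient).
Σ_{n ≤ 13} φ(n) = 58

Compute φ(n) for each 1 ≤ n ≤ 13: φ(1) = 1, φ(2) = 1, φ(3) = 2, φ(4) = 2, φ(5) = 4, φ(6) = 2, φ(7) = 6, φ(8) = 4, φ(9) = 6, φ(10) = 4, φ(11) = 10, φ(12) = 4, φ(13) = 12. Summing all 13 values: 58. (Average order: Σ_{n ≤ x} φ(n) ~ (3/π²) x². For x = 13, (3/π²)·13² ≈ 51.37.)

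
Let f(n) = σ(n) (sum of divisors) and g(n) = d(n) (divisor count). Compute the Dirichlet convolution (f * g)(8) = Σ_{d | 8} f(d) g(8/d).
(σ * d)(8) = 42

Divisors of 8: [1, 2, 4, 8]. For each d | 8:
  d = 1: σ(1) · d(8/1) = 1 · 4 = 4
  d = 2: σ(2) · d(8/2) = 3 · 3 = 9
  d = 4: σ(4) · d(8/4) = 7 · 2 = 14
  d = 8: σ(8) · d(8/8) = 15 · 1 = 15
Summing: (σ * d)(8) = 4 + 9 + 14 + 15 = 42.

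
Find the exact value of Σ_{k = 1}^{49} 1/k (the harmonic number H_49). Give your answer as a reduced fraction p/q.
H_49 = 13881256687139135026631/3099044504245996706400

Direct summation: H_49 = 1 + 1/2 + ... + 1/49. The least common denominator is lcm(1, ..., 49) = 3099044504245996706400; over this denominator the numerator is 3099044504245996706400 + 1549522252122998353200 + 1033014834748665568800 + 774761126061499176600 + 619808900849199341280 + 516507417374332784400 + 442720643463713815200 + 387380563030749588300 + 344338278249555189600 + 309904450424599670640 + 281731318567817882400 + 258253708687166392200 + 238388038788153592800 + 221360321731856907600 + 206602966949733113760 + 193690281515374794150 + 182296735543882159200 + 172169139124777594800 + 163107605486631405600 + 154952225212299835320 + 147573547821237938400 + 140865659283908941200 + 134741065401999856800 + 129126854343583196100 + 123961780169839868256 + 119194019394076796400 + 114779426083185063200 + 110680160865928453800 + 106863603594689541600 + 103301483474866556880 + 99969177556322474400 + 96845140757687397075 + 93910439522605960800 + 91148367771941079600 + 88544128692742763040 + 86084569562388797400 + 83757959574216127200 + 81553802743315702800 + 79462679596051197600 + 77476112606149917660 + 75586451323073090400 + 73786773910618969200 + 72070802424325504800 + 70432829641954470600 + 68867655649911037920 + 67370532700999928400 + 65937117111616951200 + 64563427171791598050 + 63245806209101973600 = 13881256687139135026631, so H_49 = 13881256687139135026631/3099044504245996706400 (already in lowest terms) ≈ 4.47921. (The PNT-adjacent estimate ln(49) + γ ≈ 4.46904 matches within O(1/n).)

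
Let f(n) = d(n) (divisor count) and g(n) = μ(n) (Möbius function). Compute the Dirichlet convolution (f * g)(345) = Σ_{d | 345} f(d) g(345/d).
(d * μ)(345) = 1

Divisors of 345: [1, 3, 5, 15, 23, 69, 115, 345]. For each d | 345:
  d = 1: d(1) · μ(345/1) = 1 · -1 = -1
  d = 3: d(3) · μ(345/3) = 2 · 1 = 2
  d = 5: d(5) · μ(345/5) = 2 · 1 = 2
  d = 15: d(15) · μ(345/15) = 4 · -1 = -4
  d = 23: d(23) · μ(345/23) = 2 · 1 = 2
  d = 69: d(69) · μ(345/69) = 4 · -1 = -4
  d = 115: d(115) · μ(345/115) = 4 · -1 = -4
  d = 345: d(345) · μ(345/345) = 8 · 1 = 8
Summing: (d * μ)(345) = -1 + 2 + 2 + -4 + 2 + -4 + -4 + 8 = 1.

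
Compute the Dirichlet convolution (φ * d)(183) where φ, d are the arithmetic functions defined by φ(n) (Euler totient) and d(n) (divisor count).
(φ * d)(183) = 248

Divisors of 183: [1, 3, 61, 183]. For each d | 183:
  d = 1: φ(1) · d(183/1) = 1 · 4 = 4
  d = 3: φ(3) · d(183/3) = 2 · 2 = 4
  d = 61: φ(61) · d(183/61) = 60 · 2 = 120
  d = 183: φ(183) · d(183/183) = 120 · 1 = 120
Summing: (φ * d)(183) = 4 + 4 + 120 + 120 = 248.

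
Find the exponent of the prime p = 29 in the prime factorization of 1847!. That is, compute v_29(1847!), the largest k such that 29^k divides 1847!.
v_29(1847!) = 65

Legendre's formula: v_p(n!) = Σ_{k ≥ 1} ⌊n / p^k⌋. For p = 29, n = 1847, the terms are:
  ⌊1847/29^1⌋ = ⌊1847/29⌋ = 63
  ⌊1847/29^2⌋ = ⌊1847/841⌋ = 2
(the next term ⌊1847/29^3⌋ = 0, terminating the sum). Summing: v_29(1847!) = 63 + 2 = 65.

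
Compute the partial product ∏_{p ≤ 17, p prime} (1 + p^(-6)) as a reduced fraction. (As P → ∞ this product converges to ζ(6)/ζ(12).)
∏ = 37082050739665581555281/36458868890141886060873

The primes p ≤ 17 are [2, 3, 5, 7, 11, 13, 17]. For each, (1 + 1/p^6) = (p^6 + 1)/p^6. Multiplying these fractions over p ∈ [2, 3, 5, 7, 11, 13, 17] gives 37082050739665581555281/36458868890141886060873. (In the limit P → ∞ this tends to ζ(6)/ζ(12).)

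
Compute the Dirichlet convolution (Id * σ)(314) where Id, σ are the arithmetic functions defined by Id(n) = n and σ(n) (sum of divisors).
(Id * σ)(314) = 1575

Divisors of 314: [1, 2, 157, 314]. For each d | 314:
  d = 1: Id(1) · σ(314/1) = 1 · 474 = 474
  d = 2: Id(2) · σ(314/2) = 2 · 158 = 316
  d = 157: Id(157) · σ(314/157) = 157 · 3 = 471
  d = 314: Id(314) · σ(314/314) = 314 · 1 = 314
Summing: (Id * σ)(314) = 474 + 316 + 471 + 314 = 1575.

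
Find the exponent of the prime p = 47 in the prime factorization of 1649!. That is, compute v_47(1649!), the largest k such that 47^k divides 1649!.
v_47(1649!) = 35

Legendre's formula: v_p(n!) = Σ_{k ≥ 1} ⌊n / p^k⌋. For p = 47, n = 1649, the terms are:
  ⌊1649/47^1⌋ = ⌊1649/47⌋ = 35
(the next term ⌊1649/47^2⌋ = 0, terminating the sum). Summing: v_47(1649!) = 35 = 35.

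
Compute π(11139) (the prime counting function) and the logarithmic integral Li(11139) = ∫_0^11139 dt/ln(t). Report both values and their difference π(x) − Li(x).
π(11139) = 1349;  Li(11139) ≈ 1369.07;  π(x) − Li(x) ≈ -20.07.

Direct count of primes ≤ 11139 gives π(11139) = 1349. Numerical evaluation of the logarithmic integral gives Li(11139) ≈ 1369.07. The difference π(x) − Li(x) ≈ -20.07 is typically negative for small/moderate x (Li(x) overestimates), though Littlewood's theorem shows this sign changes infinitely often.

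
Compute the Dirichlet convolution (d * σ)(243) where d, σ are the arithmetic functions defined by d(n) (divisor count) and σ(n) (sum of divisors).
(d * σ)(243) = 804

Divisors of 243: [1, 3, 9, 27, 81, 243]. For each d | 243:
  d = 1: d(1) · σ(243/1) = 1 · 364 = 364
  d = 3: d(3) · σ(243/3) = 2 · 121 = 242
  d = 9: d(9) · σ(243/9) = 3 · 40 = 120
  d = 27: d(27) · σ(243/27) = 4 · 13 = 52
  d = 81: d(81) · σ(243/81) = 5 · 4 = 20
  d = 243: d(243) · σ(243/243) = 6 · 1 = 6
Summing: (d * σ)(243) = 364 + 242 + 120 + 52 + 20 + 6 = 804.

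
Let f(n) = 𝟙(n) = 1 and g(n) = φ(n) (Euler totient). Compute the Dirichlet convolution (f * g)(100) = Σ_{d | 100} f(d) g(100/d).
(𝟙 * φ)(100) = 100

Divisors of 100: [1, 2, 4, 5, 10, 20, 25, 50, 100]. For each d | 100:
  d = 1: 𝟙(1) · φ(100/1) = 1 · 40 = 40
  d = 2: 𝟙(2) · φ(100/2) = 1 · 20 = 20
  d = 4: 𝟙(4) · φ(100/4) = 1 · 20 = 20
  d = 5: 𝟙(5) · φ(100/5) = 1 · 8 = 8
  d = 10: 𝟙(10) · φ(100/10) = 1 · 4 = 4
  d = 20: 𝟙(20) · φ(100/20) = 1 · 4 = 4
  d = 25: 𝟙(25) · φ(100/25) = 1 · 2 = 2
  d = 50: 𝟙(50) · φ(100/50) = 1 · 1 = 1
  d = 100: 𝟙(100) · φ(100/100) = 1 · 1 = 1
Summing: (𝟙 * φ)(100) = 40 + 20 + 20 + 8 + 4 + 4 + 2 + 1 + 1 = 100.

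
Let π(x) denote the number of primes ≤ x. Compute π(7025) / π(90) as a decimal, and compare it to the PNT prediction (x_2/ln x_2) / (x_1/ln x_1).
π(7025)/π(90) = 903/24 ≈ 37.6250;  PNT prediction ≈ 39.6552.

π(90) = 24 and π(7025) = 903, so π(7025)/π(90) ≈ 37.6250. The PNT-predicted ratio is (7025/ln(7025)) / (90/ln(90)) ≈ 39.6552. The two agree to within a few percent, as expected.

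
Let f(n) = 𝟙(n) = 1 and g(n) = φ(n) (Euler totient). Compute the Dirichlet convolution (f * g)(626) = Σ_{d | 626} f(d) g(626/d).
(𝟙 * φ)(626) = 626

Divisors of 626: [1, 2, 313, 626]. For each d | 626:
  d = 1: 𝟙(1) · φ(626/1) = 1 · 312 = 312
  d = 2: 𝟙(2) · φ(626/2) = 1 · 312 = 312
  d = 313: 𝟙(313) · φ(626/313) = 1 · 1 = 1
  d = 626: 𝟙(626) · φ(626/626) = 1 · 1 = 1
Summing: (𝟙 * φ)(626) = 312 + 312 + 1 + 1 = 626.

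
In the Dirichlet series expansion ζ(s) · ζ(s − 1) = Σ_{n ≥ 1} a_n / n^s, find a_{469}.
σ(469) = 544

In the product (Σ m^0/m^s)(Σ k / k^s) = Σ (Σ_{d | n} d) / n^s, the coefficient of 1/n^s is σ(n) = Σ_{d | n} d. For n = 469, divisors are [1, 7, 67, 469]; summing: σ(469) = 544.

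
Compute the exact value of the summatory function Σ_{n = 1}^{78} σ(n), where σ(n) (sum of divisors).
Σ_{n ≤ 78} σ(n) = 5048

Compute σ(n) for each 1 ≤ n ≤ 78: σ(1) = 1, σ(2) = 3, σ(3) = 4, σ(4) = 7, σ(5) = 6, σ(6) = 12, σ(7) = 8, σ(8) = 15, σ(9) = 13, σ(10) = 18, σ(11) = 12, σ(12) = 28, σ(13) = 14, σ(14) = 24, σ(15) = 24, σ(16) = 31, σ(17) = 18, σ(18) = 39, σ(19) = 20, σ(20) = 42, σ(21) = 32, σ(22) = 36, σ(23) = 24, σ(24) = 60, σ(25) = 31, σ(26) = 42, σ(27) = 40, σ(28) = 56, σ(29) = 30, σ(30) = 72, σ(31) = 32, σ(32) = 63, σ(33) = 48, σ(34) = 54, σ(35) = 48, σ(36) = 91, σ(37) = 38, σ(38) = 60, σ(39) = 56, σ(40) = 90, σ(41) = 42, σ(42) = 96, σ(43) = 44, σ(44) = 84, σ(45) = 78, σ(46) = 72, σ(47) = 48, σ(48) = 124, σ(49) = 57, σ(50) = 93, σ(51) = 72, σ(52) = 98, σ(53) = 54, σ(54) = 120, σ(55) = 72, σ(56) = 120, σ(57) = 80, σ(58) = 90, σ(59) = 60, σ(60) = 168, σ(61) = 62, σ(62) = 96, σ(63) = 104, σ(64) = 127, σ(65) = 84, σ(66) = 144, σ(67) = 68, σ(68) = 126, σ(69) = 96, σ(70) = 144, σ(71) = 72, σ(72) = 195, σ(73) = 74, σ(74) = 114, σ(75) = 124, σ(76) = 140, σ(77) = 96, σ(78) = 168. Summing all 78 values: 5048. (Average order: Σ_{n ≤ x} σ(n) ~ (π²/12) x². For x = 78, (π²/12)·78² ≈ 5003.89.)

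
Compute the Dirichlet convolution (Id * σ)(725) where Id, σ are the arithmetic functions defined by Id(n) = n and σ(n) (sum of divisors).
(Id * σ)(725) = 5074

Divisors of 725: [1, 5, 25, 29, 145, 725]. For each d | 725:
  d = 1: Id(1) · σ(725/1) = 1 · 930 = 930
  d = 5: Id(5) · σ(725/5) = 5 · 180 = 900
  d = 25: Id(25) · σ(725/25) = 25 · 30 = 750
  d = 29: Id(29) · σ(725/29) = 29 · 31 = 899
  d = 145: Id(145) · σ(725/145) = 145 · 6 = 870
  d = 725: Id(725) · σ(725/725) = 725 · 1 = 725
Summing: (Id * σ)(725) = 930 + 900 + 750 + 899 + 870 + 725 = 5074.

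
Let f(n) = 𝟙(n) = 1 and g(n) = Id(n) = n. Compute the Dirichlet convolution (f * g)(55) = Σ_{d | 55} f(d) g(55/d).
(𝟙 * Id)(55) = 72

Divisors of 55: [1, 5, 11, 55]. For each d | 55:
  d = 1: 𝟙(1) · Id(55/1) = 1 · 55 = 55
  d = 5: 𝟙(5) · Id(55/5) = 1 · 11 = 11
  d = 11: 𝟙(11) · Id(55/11) = 1 · 5 = 5
  d = 55: 𝟙(55) · Id(55/55) = 1 · 1 = 1
Summing: (𝟙 * Id)(55) = 55 + 11 + 5 + 1 = 72.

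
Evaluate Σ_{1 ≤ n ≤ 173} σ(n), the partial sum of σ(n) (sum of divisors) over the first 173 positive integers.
Σ_{n ≤ 173} σ(n) = 24604

Compute σ(n) for each 1 ≤ n ≤ 173: σ(1) = 1, σ(2) = 3, σ(3) = 4, σ(4) = 7, σ(5) = 6, σ(6) = 12, σ(7) = 8, σ(8) = 15, σ(9) = 13, σ(10) = 18, σ(11) = 12, σ(12) = 28, σ(13) = 14, σ(14) = 24, σ(15) = 24, σ(16) = 31, σ(17) = 18, σ(18) = 39, σ(19) = 20, σ(20) = 42, σ(21) = 32, σ(22) = 36, σ(23) = 24, σ(24) = 60, σ(25) = 31, σ(26) = 42, σ(27) = 40, σ(28) = 56, σ(29) = 30, σ(30) = 72, σ(31) = 32, σ(32) = 63, σ(33) = 48, σ(34) = 54, σ(35) = 48, σ(36) = 91, σ(37) = 38, σ(38) = 60, σ(39) = 56, σ(40) = 90, σ(41) = 42, σ(42) = 96, σ(43) = 44, σ(44) = 84, σ(45) = 78, σ(46) = 72, σ(47) = 48, σ(48) = 124, σ(49) = 57, σ(50) = 93, σ(51) = 72, σ(52) = 98, σ(53) = 54, σ(54) = 120, σ(55) = 72, σ(56) = 120, σ(57) = 80, σ(58) = 90, σ(59) = 60, σ(60) = 168, σ(61) = 62, σ(62) = 96, σ(63) = 104, σ(64) = 127, σ(65) = 84, σ(66) = 144, σ(67) = 68, σ(68) = 126, σ(69) = 96, σ(70) = 144, σ(71) = 72, σ(72) = 195, σ(73) = 74, σ(74) = 114, σ(75) = 124, σ(76) = 140, σ(77) = 96, σ(78) = 168, σ(79) = 80, σ(80) = 186, σ(81) = 121, σ(82) = 126, σ(83) = 84, σ(84) = 224, σ(85) = 108, σ(86) = 132, σ(87) = 120, σ(88) = 180, σ(89) = 90, σ(90) = 234, σ(91) = 112, σ(92) = 168, σ(93) = 128, σ(94) = 144, σ(95) = 120, σ(96) = 252, σ(97) = 98, σ(98) = 171, σ(99) = 156, σ(100) = 217, σ(101) = 102, σ(102) = 216, σ(103) = 104, σ(104) = 210, σ(105) = 192, σ(106) = 162, σ(107) = 108, σ(108) = 280, σ(109) = 110, σ(110) = 216, σ(111) = 152, σ(112) = 248, σ(113) = 114, σ(114) = 240, σ(115) = 144, σ(116) = 210, σ(117) = 182, σ(118) = 180, σ(119) = 144, σ(120) = 360, σ(121) = 133, σ(122) = 186, σ(123) = 168, σ(124) = 224, σ(125) = 156, σ(126) = 312, σ(127) = 128, σ(128) = 255, σ(129) = 176, σ(130) = 252, σ(131) = 132, σ(132) = 336, σ(133) = 160, σ(134) = 204, σ(135) = 240, σ(136) = 270, σ(137) = 138, σ(138) = 288, σ(139) = 140, σ(140) = 336, σ(141) = 192, σ(142) = 216, σ(143) = 168, σ(144) = 403, σ(145) = 180, σ(146) = 222, σ(147) = 228, σ(148) = 266, σ(149) = 150, σ(150) = 372, σ(151) = 152, σ(152) = 300, σ(153) = 234, σ(154) = 288, σ(155) = 192, σ(156) = 392, σ(157) = 158, σ(158) = 240, σ(159) = 216, σ(160) = 378, σ(161) = 192, σ(162) = 363, σ(163) = 164, σ(164) = 294, σ(165) = 288, σ(166) = 252, σ(167) = 168, σ(168) = 480, σ(169) = 183, σ(170) = 324, σ(171) = 260, σ(172) = 308, σ(173) = 174. Summing all 173 values: 24604. (Average order: Σ_{n ≤ x} σ(n) ~ (π²/12) x². For x = 173, (π²/12)·173² ≈ 24615.62.)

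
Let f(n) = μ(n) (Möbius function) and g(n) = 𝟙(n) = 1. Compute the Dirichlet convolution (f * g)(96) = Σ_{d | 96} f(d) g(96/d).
(μ * 𝟙)(96) = 0

Divisors of 96: [1, 2, 3, 4, 6, 8, 12, 16, 24, 32, 48, 96]. For each d | 96:
  d = 1: μ(1) · 𝟙(96/1) = 1 · 1 = 1
  d = 2: μ(2) · 𝟙(96/2) = -1 · 1 = -1
  d = 3: μ(3) · 𝟙(96/3) = -1 · 1 = -1
  d = 4: μ(4) · 𝟙(96/4) = 0 · 1 = 0
  d = 6: μ(6) · 𝟙(96/6) = 1 · 1 = 1
  d = 8: μ(8) · 𝟙(96/8) = 0 · 1 = 0
  d = 12: μ(12) · 𝟙(96/12) = 0 · 1 = 0
  d = 16: μ(16) · 𝟙(96/16) = 0 · 1 = 0
  d = 24: μ(24) · 𝟙(96/24) = 0 · 1 = 0
  d = 32: μ(32) · 𝟙(96/32) = 0 · 1 = 0
  d = 48: μ(48) · 𝟙(96/48) = 0 · 1 = 0
  d = 96: μ(96) · 𝟙(96/96) = 0 · 1 = 0
Summing: (μ * 𝟙)(96) = 1 + -1 + -1 + 0 + 1 + 0 + 0 + 0 + 0 + 0 + 0 + 0 = 0.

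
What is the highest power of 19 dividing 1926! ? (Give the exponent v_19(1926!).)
v_19(1926!) = 106

Legendre's formula: v_p(n!) = Σ_{k ≥ 1} ⌊n / p^k⌋. For p = 19, n = 1926, the terms are:
  ⌊1926/19^1⌋ = ⌊1926/19⌋ = 101
  ⌊1926/19^2⌋ = ⌊1926/361⌋ = 5
(the next term ⌊1926/19^3⌋ = 0, terminating the sum). Summing: v_19(1926!) = 101 + 5 = 106.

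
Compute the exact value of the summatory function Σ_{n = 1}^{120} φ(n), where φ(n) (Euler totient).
Σ_{n ≤ 120} φ(n) = 4386

Compute φ(n) for each 1 ≤ n ≤ 120: φ(1) = 1, φ(2) = 1, φ(3) = 2, φ(4) = 2, φ(5) = 4, φ(6) = 2, φ(7) = 6, φ(8) = 4, φ(9) = 6, φ(10) = 4, φ(11) = 10, φ(12) = 4, φ(13) = 12, φ(14) = 6, φ(15) = 8, φ(16) = 8, φ(17) = 16, φ(18) = 6, φ(19) = 18, φ(20) = 8, φ(21) = 12, φ(22) = 10, φ(23) = 22, φ(24) = 8, φ(25) = 20, φ(26) = 12, φ(27) = 18, φ(28) = 12, φ(29) = 28, φ(30) = 8, φ(31) = 30, φ(32) = 16, φ(33) = 20, φ(34) = 16, φ(35) = 24, φ(36) = 12, φ(37) = 36, φ(38) = 18, φ(39) = 24, φ(40) = 16, φ(41) = 40, φ(42) = 12, φ(43) = 42, φ(44) = 20, φ(45) = 24, φ(46) = 22, φ(47) = 46, φ(48) = 16, φ(49) = 42, φ(50) = 20, φ(51) = 32, φ(52) = 24, φ(53) = 52, φ(54) = 18, φ(55) = 40, φ(56) = 24, φ(57) = 36, φ(58) = 28, φ(59) = 58, φ(60) = 16, φ(61) = 60, φ(62) = 30, φ(63) = 36, φ(64) = 32, φ(65) = 48, φ(66) = 20, φ(67) = 66, φ(68) = 32, φ(69) = 44, φ(70) = 24, φ(71) = 70, φ(72) = 24, φ(73) = 72, φ(74) = 36, φ(75) = 40, φ(76) = 36, φ(77) = 60, φ(78) = 24, φ(79) = 78, φ(80) = 32, φ(81) = 54, φ(82) = 40, φ(83) = 82, φ(84) = 24, φ(85) = 64, φ(86) = 42, φ(87) = 56, φ(88) = 40, φ(89) = 88, φ(90) = 24, φ(91) = 72, φ(92) = 44, φ(93) = 60, φ(94) = 46, φ(95) = 72, φ(96) = 32, φ(97) = 96, φ(98) = 42, φ(99) = 60, φ(100) = 40, φ(101) = 100, φ(102) = 32, φ(103) = 102, φ(104) = 48, φ(105) = 48, φ(106) = 52, φ(107) = 106, φ(108) = 36, φ(109) = 108, φ(110) = 40, φ(111) = 72, φ(112) = 48, φ(113) = 112, φ(114) = 36, φ(115) = 88, φ(116) = 56, φ(117) = 72, φ(118) = 58, φ(119) = 96, φ(120) = 32. Summing all 120 values: 4386. (Average order: Σ_{n ≤ x} φ(n) ~ (3/π²) x². For x = 120, (3/π²)·120² ≈ 4377.08.)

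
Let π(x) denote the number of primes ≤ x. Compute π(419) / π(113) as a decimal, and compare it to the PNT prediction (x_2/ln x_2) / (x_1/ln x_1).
π(419)/π(113) = 81/30 ≈ 2.7000;  PNT prediction ≈ 2.9032.

π(113) = 30 and π(419) = 81, so π(419)/π(113) ≈ 2.7000. The PNT-predicted ratio is (419/ln(419)) / (113/ln(113)) ≈ 2.9032. The two agree to within a few percent, as expected.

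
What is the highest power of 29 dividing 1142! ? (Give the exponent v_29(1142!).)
v_29(1142!) = 40

Legendre's formula: v_p(n!) = Σ_{k ≥ 1} ⌊n / p^k⌋. For p = 29, n = 1142, the terms are:
  ⌊1142/29^1⌋ = ⌊1142/29⌋ = 39
  ⌊1142/29^2⌋ = ⌊1142/841⌋ = 1
(the next term ⌊1142/29^3⌋ = 0, terminating the sum). Summing: v_29(1142!) = 39 + 1 = 40.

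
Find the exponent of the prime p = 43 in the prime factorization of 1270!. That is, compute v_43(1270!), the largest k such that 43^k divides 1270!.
v_43(1270!) = 29

Legendre's formula: v_p(n!) = Σ_{k ≥ 1} ⌊n / p^k⌋. For p = 43, n = 1270, the terms are:
  ⌊1270/43^1⌋ = ⌊1270/43⌋ = 29
(the next term ⌊1270/43^2⌋ = 0, terminating the sum). Summing: v_43(1270!) = 29 = 29.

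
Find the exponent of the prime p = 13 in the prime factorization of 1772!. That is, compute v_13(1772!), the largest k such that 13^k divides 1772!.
v_13(1772!) = 146

Legendre's formula: v_p(n!) = Σ_{k ≥ 1} ⌊n / p^k⌋. For p = 13, n = 1772, the terms are:
  ⌊1772/13^1⌋ = ⌊1772/13⌋ = 136
  ⌊1772/13^2⌋ = ⌊1772/169⌋ = 10
(the next term ⌊1772/13^3⌋ = 0, terminating the sum). Summing: v_13(1772!) = 136 + 10 = 146.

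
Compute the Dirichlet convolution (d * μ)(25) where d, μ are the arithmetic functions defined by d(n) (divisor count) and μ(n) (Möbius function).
(d * μ)(25) = 1

Divisors of 25: [1, 5, 25]. For each d | 25:
  d = 1: d(1) · μ(25/1) = 1 · 0 = 0
  d = 5: d(5) · μ(25/5) = 2 · -1 = -2
  d = 25: d(25) · μ(25/25) = 3 · 1 = 3
Summing: (d * μ)(25) = 0 + -2 + 3 = 1.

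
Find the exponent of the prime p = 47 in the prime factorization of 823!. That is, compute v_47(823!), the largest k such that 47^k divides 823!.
v_47(823!) = 17

Legendre's formula: v_p(n!) = Σ_{k ≥ 1} ⌊n / p^k⌋. For p = 47, n = 823, the terms are:
  ⌊823/47^1⌋ = ⌊823/47⌋ = 17
(the next term ⌊823/47^2⌋ = 0, terminating the sum). Summing: v_47(823!) = 17 = 17.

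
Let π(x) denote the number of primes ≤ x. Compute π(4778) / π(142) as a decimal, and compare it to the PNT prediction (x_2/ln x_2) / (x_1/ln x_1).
π(4778)/π(142) = 641/34 ≈ 18.8529;  PNT prediction ≈ 19.6834.

π(142) = 34 and π(4778) = 641, so π(4778)/π(142) ≈ 18.8529. The PNT-predicted ratio is (4778/ln(4778)) / (142/ln(142)) ≈ 19.6834. The two agree to within a few percent, as expected.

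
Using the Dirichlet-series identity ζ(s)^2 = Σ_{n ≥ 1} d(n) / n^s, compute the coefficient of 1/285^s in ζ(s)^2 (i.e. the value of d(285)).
d(285) = 8

ζ(s)^2 = (Σ 1/m^s)(Σ 1/k^s). The coefficient of 1/n^s in the product is the number of ordered pairs (m, k) with mk = n, which equals d(n). For n = 285, divisors are [1, 3, 5, 15, 19, 57, 95, 285], so d(285) = 8.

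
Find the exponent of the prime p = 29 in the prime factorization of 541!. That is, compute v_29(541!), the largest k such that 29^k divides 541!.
v_29(541!) = 18

Legendre's formula: v_p(n!) = Σ_{k ≥ 1} ⌊n / p^k⌋. For p = 29, n = 541, the terms are:
  ⌊541/29^1⌋ = ⌊541/29⌋ = 18
(the next term ⌊541/29^2⌋ = 0, terminating the sum). Summing: v_29(541!) = 18 = 18.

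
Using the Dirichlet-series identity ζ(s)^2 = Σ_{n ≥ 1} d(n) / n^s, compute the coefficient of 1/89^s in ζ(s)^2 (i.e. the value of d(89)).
d(89) = 2

ζ(s)^2 = (Σ 1/m^s)(Σ 1/k^s). The coefficient of 1/n^s in the product is the number of ordered pairs (m, k) with mk = n, which equals d(n). For n = 89, divisors are [1, 89], so d(89) = 2.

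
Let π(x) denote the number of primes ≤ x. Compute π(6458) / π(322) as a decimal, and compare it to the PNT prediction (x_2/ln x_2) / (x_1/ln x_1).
π(6458)/π(322) = 838/66 ≈ 12.6970;  PNT prediction ≈ 13.2011.

π(322) = 66 and π(6458) = 838, so π(6458)/π(322) ≈ 12.6970. The PNT-predicted ratio is (6458/ln(6458)) / (322/ln(322)) ≈ 13.2011. The two agree to within a few percent, as expected.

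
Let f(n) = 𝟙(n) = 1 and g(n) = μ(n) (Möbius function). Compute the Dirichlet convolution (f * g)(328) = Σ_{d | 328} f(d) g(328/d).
(𝟙 * μ)(328) = 0

Divisors of 328: [1, 2, 4, 8, 41, 82, 164, 328]. For each d | 328:
  d = 1: 𝟙(1) · μ(328/1) = 1 · 0 = 0
  d = 2: 𝟙(2) · μ(328/2) = 1 · 0 = 0
  d = 4: 𝟙(4) · μ(328/4) = 1 · 1 = 1
  d = 8: 𝟙(8) · μ(328/8) = 1 · -1 = -1
  d = 41: 𝟙(41) · μ(328/41) = 1 · 0 = 0
  d = 82: 𝟙(82) · μ(328/82) = 1 · 0 = 0
  d = 164: 𝟙(164) · μ(328/164) = 1 · -1 = -1
  d = 328: 𝟙(328) · μ(328/328) = 1 · 1 = 1
Summing: (𝟙 * μ)(328) = 0 + 0 + 1 + -1 + 0 + 0 + -1 + 1 = 0.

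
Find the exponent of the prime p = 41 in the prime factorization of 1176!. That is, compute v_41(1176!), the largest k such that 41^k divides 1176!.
v_41(1176!) = 28

Legendre's formula: v_p(n!) = Σ_{k ≥ 1} ⌊n / p^k⌋. For p = 41, n = 1176, the terms are:
  ⌊1176/41^1⌋ = ⌊1176/41⌋ = 28
(the next term ⌊1176/41^2⌋ = 0, terminating the sum). Summing: v_41(1176!) = 28 = 28.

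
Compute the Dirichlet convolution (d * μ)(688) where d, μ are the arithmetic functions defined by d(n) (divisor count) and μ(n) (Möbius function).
(d * μ)(688) = 1

Divisors of 688: [1, 2, 4, 8, 16, 43, 86, 172, 344, 688]. For each d | 688:
  d = 1: d(1) · μ(688/1) = 1 · 0 = 0
  d = 2: d(2) · μ(688/2) = 2 · 0 = 0
  d = 4: d(4) · μ(688/4) = 3 · 0 = 0
  d = 8: d(8) · μ(688/8) = 4 · 1 = 4
  d = 16: d(16) · μ(688/16) = 5 · -1 = -5
  d = 43: d(43) · μ(688/43) = 2 · 0 = 0
  d = 86: d(86) · μ(688/86) = 4 · 0 = 0
  d = 172: d(172) · μ(688/172) = 6 · 0 = 0
  d = 344: d(344) · μ(688/344) = 8 · -1 = -8
  d = 688: d(688) · μ(688/688) = 10 · 1 = 10
Summing: (d * μ)(688) = 0 + 0 + 0 + 4 + -5 + 0 + 0 + 0 + -8 + 10 = 1.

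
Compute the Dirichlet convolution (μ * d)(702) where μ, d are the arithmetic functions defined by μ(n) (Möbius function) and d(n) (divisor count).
(μ * d)(702) = 1

Divisors of 702: [1, 2, 3, 6, 9, 13, 18, 26, 27, 39, 54, 78, 117, 234, 351, 702]. For each d | 702:
  d = 1: μ(1) · d(702/1) = 1 · 16 = 16
  d = 2: μ(2) · d(702/2) = -1 · 8 = -8
  d = 3: μ(3) · d(702/3) = -1 · 12 = -12
  d = 6: μ(6) · d(702/6) = 1 · 6 = 6
  d = 9: μ(9) · d(702/9) = 0 · 8 = 0
  d = 13: μ(13) · d(702/13) = -1 · 8 = -8
  d = 18: μ(18) · d(702/18) = 0 · 4 = 0
  d = 26: μ(26) · d(702/26) = 1 · 4 = 4
  d = 27: μ(27) · d(702/27) = 0 · 4 = 0
  d = 39: μ(39) · d(702/39) = 1 · 6 = 6
  d = 54: μ(54) · d(702/54) = 0 · 2 = 0
  d = 78: μ(78) · d(702/78) = -1 · 3 = -3
  d = 117: μ(117) · d(702/117) = 0 · 4 = 0
  d = 234: μ(234) · d(702/234) = 0 · 2 = 0
  d = 351: μ(351) · d(702/351) = 0 · 2 = 0
  d = 702: μ(702) · d(702/702) = 0 · 1 = 0
Summing: (μ * d)(702) = 16 + -8 + -12 + 6 + 0 + -8 + 0 + 4 + 0 + 6 + 0 + -3 + 0 + 0 + 0 + 0 = 1.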